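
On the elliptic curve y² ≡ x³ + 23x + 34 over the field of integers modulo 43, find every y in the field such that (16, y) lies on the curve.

none

x³ + 23x + 34 = 4498 ≡ 26 (mod 43).
26 is a non-residue mod 43; no y exists.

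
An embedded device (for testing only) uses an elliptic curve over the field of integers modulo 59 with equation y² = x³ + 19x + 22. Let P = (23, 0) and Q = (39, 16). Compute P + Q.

(23, 0) + (39, 16). λ = (16 - 0)/(39 - 23) ≡ 16/16 mod 59. 16⁻¹ ≡ 48 (mod 59), so λ ≡ 1.
  x = λ² - 23 - 39 = 1 - 62 ≡ 57; y = λ·(23 - 57) - 0 ≡ 25. → (57, 25)

(57, 25)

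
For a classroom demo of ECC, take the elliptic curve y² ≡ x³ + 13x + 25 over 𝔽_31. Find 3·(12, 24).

(22, 4)

Write G = (12, 24).
Repeated addition: build up to 3G.
2G: tangent at (12, 24): λ = (3·12² + 13)/(2·24) ≡ 11/17. 17⁻¹ ≡ 11 (mod 31), so λ ≡ 11·11 ≡ 28.
  x = λ² - 12 - 12 = 784 - 24 ≡ 16; y = λ·(12 - 16) - 24 ≡ 19. → (16, 19)
3G: (16, 19) + (12, 24). λ = (24 - 19)/(12 - 16) ≡ 5/27 mod 31. 27⁻¹ ≡ 23 (mod 31), so λ ≡ 22.
  x = λ² - 16 - 12 = 484 - 28 ≡ 22; y = λ·(16 - 22) - 19 ≡ 4. → (22, 4)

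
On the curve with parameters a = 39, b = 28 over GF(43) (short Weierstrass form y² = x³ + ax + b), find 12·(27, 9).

Write G = (27, 9).
Repeated addition: build up to 12G.
2G: tangent at (27, 9): λ = (3·27² + 39)/(2·9) ≡ 33/18. 18⁻¹ ≡ 12 (mod 43), so λ ≡ 33·12 ≡ 9.
  x = λ² - 27 - 27 = 81 - 54 ≡ 27; y = λ·(27 - 27) - 9 ≡ 34. → (27, 34)
3G: (27, 34) + (27, 9): same x and y₁ ≡ -y₂, so the sum is ∞.
4G: ∞ + (27, 9) = (27, 9) (identity).
5G: tangent at (27, 9): λ = (3·27² + 39)/(2·9) ≡ 33/18. 18⁻¹ ≡ 12 (mod 43) since 18·12 = 216 ≡ 1, so λ ≡ 33·12 ≡ 9.
  x = λ² - 27 - 27 = 81 - 54 ≡ 27; y = λ·(27 - 27) - 9 ≡ 34. → (27, 34)
6G: (27, 34) + (27, 9): same x and y₁ ≡ -y₂, so the sum is ∞.
7G: ∞ + (27, 9) = (27, 9) (identity).
8G: tangent at (27, 9): λ = (3·27² + 39)/(2·9) ≡ 33/18. 18⁻¹ ≡ 12 (mod 43) since 18·12 = 216 ≡ 1, so λ ≡ 33·12 ≡ 9.
  x = λ² - 27 - 27 = 81 - 54 ≡ 27; y = λ·(27 - 27) - 9 ≡ 34. → (27, 34)
9G: (27, 34) + (27, 9): same x and y₁ ≡ -y₂, so the sum is ∞.
10G: ∞ + (27, 9) = (27, 9) (identity).
11G: tangent at (27, 9): λ = (3·27² + 39)/(2·9) ≡ 33/18. 18⁻¹ ≡ 12 (mod 43), so λ ≡ 33·12 ≡ 9.
  x = λ² - 27 - 27 = 81 - 54 ≡ 27; y = λ·(27 - 27) - 9 ≡ 34. → (27, 34)
12G: (27, 34) + (27, 9): same x and y₁ ≡ -y₂, so the sum is ∞.

O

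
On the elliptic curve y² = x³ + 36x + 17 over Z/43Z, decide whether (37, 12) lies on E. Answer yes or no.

y² = 12² ≡ 15; x³ + 36x + 17 = 52002 ≡ 15 (mod 43). 15 = 15.

yes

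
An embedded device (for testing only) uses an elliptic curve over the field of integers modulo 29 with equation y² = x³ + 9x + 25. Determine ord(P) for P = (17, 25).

2P: tangent at (17, 25): λ = (3·17² + 9)/(2·25) ≡ 6/21. 21⁻¹ ≡ 18 (mod 29) since 21·18 = 378 ≡ 1, so λ ≡ 6·18 ≡ 21.
  x = λ² - 17 - 17 = 441 - 34 ≡ 1; y = λ·(17 - 1) - 25 ≡ 21. → (1, 21)
3P: (1, 21) + (17, 25). λ = (25 - 21)/(17 - 1) ≡ 4/16 mod 29. 16⁻¹ ≡ 20 (mod 29), so λ ≡ 22.
  x = λ² - 1 - 17 = 484 - 18 ≡ 2; y = λ·(1 - 2) - 21 ≡ 15. → (2, 15)
4P: (2, 15) + (17, 25). λ = (25 - 15)/(17 - 2) ≡ 10/15 mod 29. 15⁻¹ ≡ 2 (mod 29) since 15·2 = 30 ≡ 1, so λ ≡ 20.
  x = λ² - 2 - 17 = 400 - 19 ≡ 4; y = λ·(2 - 4) - 15 ≡ 3. → (4, 3)
5P: (4, 3) + (17, 25). λ = (25 - 3)/(17 - 4) ≡ 22/13 mod 29. 13⁻¹ ≡ 9 (mod 29), so λ ≡ 24.
  x = λ² - 4 - 17 = 576 - 21 ≡ 4; y = λ·(4 - 4) - 3 ≡ 26. → (4, 26)
6P: (4, 26) + (17, 25). λ = (25 - 26)/(17 - 4) ≡ 28/13 mod 29. 13⁻¹ ≡ 9 (mod 29) since 13·9 = 117 ≡ 1, so λ ≡ 20.
  x = λ² - 4 - 17 = 400 - 21 ≡ 2; y = λ·(4 - 2) - 26 ≡ 14. → (2, 14)
7P: (2, 14) + (17, 25). λ = (25 - 14)/(17 - 2) ≡ 11/15 mod 29. 15⁻¹ ≡ 2 (mod 29) since 15·2 = 30 ≡ 1, so λ ≡ 22.
  x = λ² - 2 - 17 = 484 - 19 ≡ 1; y = λ·(2 - 1) - 14 ≡ 8. → (1, 8)
8P: (1, 8) + (17, 25). λ = (25 - 8)/(17 - 1) ≡ 17/16 mod 29. 16⁻¹ ≡ 20 (mod 29) since 16·20 = 320 ≡ 1, so λ ≡ 21.
  x = λ² - 1 - 17 = 441 - 18 ≡ 17; y = λ·(1 - 17) - 8 ≡ 4. → (17, 4)
9P: (17, 4) + (17, 25): same x and y₁ ≡ -y₂, so the sum is O.
9P = O, so the order is 9.

9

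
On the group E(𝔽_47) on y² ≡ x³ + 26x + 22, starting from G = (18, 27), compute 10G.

Repeated addition: build up to 10G.
2G: tangent at (18, 27): λ = (3·18² + 26)/(2·27) ≡ 11/7. 7⁻¹ ≡ 27 (mod 47) since 7·27 = 189 ≡ 1, so λ ≡ 11·27 ≡ 15.
  x = λ² - 18 - 18 = 225 - 36 ≡ 1; y = λ·(18 - 1) - 27 ≡ 40. → (1, 40)
3G: (1, 40) + (18, 27). λ = (27 - 40)/(18 - 1) ≡ 34/17 mod 47. 17⁻¹ ≡ 36 (mod 47), so λ ≡ 2.
  x = λ² - 1 - 18 = 4 - 19 ≡ 32; y = λ·(1 - 32) - 40 ≡ 39. → (32, 39)
4G: (32, 39) + (18, 27). λ = (27 - 39)/(18 - 32) ≡ 35/33 mod 47. 33⁻¹ ≡ 10 (mod 47) since 33·10 = 330 ≡ 1, so λ ≡ 21.
  x = λ² - 32 - 18 = 441 - 50 ≡ 15; y = λ·(32 - 15) - 39 ≡ 36. → (15, 36)
5G: (15, 36) + (18, 27). λ = (27 - 36)/(18 - 15) ≡ 38/3 mod 47. 3⁻¹ ≡ 16 (mod 47), so λ ≡ 44.
  x = λ² - 15 - 18 = 1936 - 33 ≡ 23; y = λ·(15 - 23) - 36 ≡ 35. → (23, 35)
6G: (23, 35) + (18, 27). λ = (27 - 35)/(18 - 23) ≡ 39/42 mod 47. 42⁻¹ ≡ 28 (mod 47), so λ ≡ 11.
  x = λ² - 23 - 18 = 121 - 41 ≡ 33; y = λ·(23 - 33) - 35 ≡ 43. → (33, 43)
7G: (33, 43) + (18, 27). λ = (27 - 43)/(18 - 33) ≡ 31/32 mod 47. 32⁻¹ ≡ 25 (mod 47), so λ ≡ 23.
  x = λ² - 33 - 18 = 529 - 51 ≡ 8; y = λ·(33 - 8) - 43 ≡ 15. → (8, 15)
8G: (8, 15) + (18, 27). λ = (27 - 15)/(18 - 8) ≡ 12/10 mod 47. 10⁻¹ ≡ 33 (mod 47) since 10·33 = 330 ≡ 1, so λ ≡ 20.
  x = λ² - 8 - 18 = 400 - 26 ≡ 45; y = λ·(8 - 45) - 15 ≡ 44. → (45, 44)
9G: (45, 44) + (18, 27). λ = (27 - 44)/(18 - 45) ≡ 30/20 mod 47. 20⁻¹ ≡ 40 (mod 47), so λ ≡ 25.
  x = λ² - 45 - 18 = 625 - 63 ≡ 45; y = λ·(45 - 45) - 44 ≡ 3. → (45, 3)
10G: (45, 3) + (18, 27). λ = (27 - 3)/(18 - 45) ≡ 24/20 mod 47. 20⁻¹ ≡ 40 (mod 47) since 20·40 = 800 ≡ 1, so λ ≡ 20.
  x = λ² - 45 - 18 = 400 - 63 ≡ 8; y = λ·(45 - 8) - 3 ≡ 32. → (8, 32)

(8, 32)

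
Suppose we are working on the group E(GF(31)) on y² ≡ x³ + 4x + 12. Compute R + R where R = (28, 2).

tangent at (28, 2): λ = (3·28² + 4)/(2·2) ≡ 0/4. 4⁻¹ ≡ 8 (mod 31), so λ ≡ 0·8 ≡ 0.
  x = λ² - 28 - 28 = 0 - 56 ≡ 6; y = λ·(28 - 6) - 2 ≡ 29. → (6, 29)

(6, 29)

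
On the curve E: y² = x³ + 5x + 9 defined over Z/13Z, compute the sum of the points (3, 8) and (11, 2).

(3, 8) + (11, 2). λ = (2 - 8)/(11 - 3) ≡ 7/8 mod 13. 8⁻¹ ≡ 5 (mod 13) since 8·5 = 40 ≡ 1, so λ ≡ 9.
  x = λ² - 3 - 11 = 81 - 14 ≡ 2; y = λ·(3 - 2) - 8 ≡ 1. → (2, 1)

(2, 1)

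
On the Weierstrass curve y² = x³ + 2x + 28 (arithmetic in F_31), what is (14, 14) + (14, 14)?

(10, 26)

tangent at (14, 14): λ = (3·14² + 2)/(2·14) ≡ 1/28. 28⁻¹ ≡ 10 (mod 31), so λ ≡ 1·10 ≡ 10.
  x = λ² - 14 - 14 = 100 - 28 ≡ 10; y = λ·(14 - 10) - 14 ≡ 26. → (10, 26)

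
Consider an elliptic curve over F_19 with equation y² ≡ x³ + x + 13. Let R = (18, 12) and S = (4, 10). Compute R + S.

(18, 12) + (4, 10). λ = (10 - 12)/(4 - 18) ≡ 17/5 mod 19. 5⁻¹ ≡ 4 (mod 19), so λ ≡ 11.
  x = λ² - 18 - 4 = 121 - 22 ≡ 4; y = λ·(18 - 4) - 12 ≡ 9. → (4, 9)

(4, 9)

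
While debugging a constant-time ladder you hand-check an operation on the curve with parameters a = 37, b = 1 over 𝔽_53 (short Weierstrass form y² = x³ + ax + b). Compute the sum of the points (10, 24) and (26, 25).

(11, 19)

(10, 24) + (26, 25). λ = (25 - 24)/(26 - 10) ≡ 1/16 mod 53. 16⁻¹ ≡ 10 (mod 53) since 16·10 = 160 ≡ 1, so λ ≡ 10.
  x = λ² - 10 - 26 = 100 - 36 ≡ 11; y = λ·(10 - 11) - 24 ≡ 19. → (11, 19)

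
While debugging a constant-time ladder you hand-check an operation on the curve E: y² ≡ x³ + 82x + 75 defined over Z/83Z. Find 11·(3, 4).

Write P = (3, 4).
Double-and-add on 11 = (1011)₂. Start with P = (3, 4) for the leading 1-bit.
double: tangent at (3, 4): λ = (3·3² + 82)/(2·4) ≡ 26/8. 8⁻¹ ≡ 52 (mod 83) since 8·52 = 416 ≡ 1, so λ ≡ 26·52 ≡ 24.
  x = λ² - 3 - 3 = 576 - 6 ≡ 72; y = λ·(3 - 72) - 4 ≡ 0. → (72, 0)
double: (72, 0) + (72, 0): same x and y₁ ≡ -y₂, so the sum is O.
add P: O + (3, 4) = (3, 4) (identity).
double: tangent at (3, 4): λ = (3·3² + 82)/(2·4) ≡ 26/8. 8⁻¹ ≡ 52 (mod 83), so λ ≡ 26·52 ≡ 24.
  x = λ² - 3 - 3 = 576 - 6 ≡ 72; y = λ·(3 - 72) - 4 ≡ 0. → (72, 0)
add P: (72, 0) + (3, 4). λ = (4 - 0)/(3 - 72) ≡ 4/14 mod 83. 14⁻¹ ≡ 6 (mod 83), so λ ≡ 24.
  x = λ² - 72 - 3 = 576 - 75 ≡ 3; y = λ·(72 - 3) - 0 ≡ 79. → (3, 79)

(3, 79)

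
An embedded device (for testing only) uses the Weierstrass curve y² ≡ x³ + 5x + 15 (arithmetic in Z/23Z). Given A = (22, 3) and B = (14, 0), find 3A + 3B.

(22, 3)

First 3A:
Repeated addition: build up to 3A.
2A: tangent at (22, 3): λ = (3·22² + 5)/(2·3) ≡ 8/6. 6⁻¹ ≡ 4 (mod 23), so λ ≡ 8·4 ≡ 9.
  x = λ² - 22 - 22 = 81 - 44 ≡ 14; y = λ·(22 - 14) - 3 ≡ 0. → (14, 0)
3A: (14, 0) + (22, 3). λ = (3 - 0)/(22 - 14) ≡ 3/8 mod 23. 8⁻¹ ≡ 3 (mod 23) since 8·3 = 24 ≡ 1, so λ ≡ 9.
  x = λ² - 14 - 22 = 81 - 36 ≡ 22; y = λ·(14 - 22) - 0 ≡ 20. → (22, 20)
3A = (22, 20).
Next 3B:
Repeated addition: build up to 3B.
2B: (14, 0) + (14, 0): same x and y₁ ≡ -y₂, so the sum is O.
3B: O + (14, 0) = (14, 0) (identity).
3B = (14, 0).
Finally 3A + 3B:
(22, 20) + (14, 0). λ = (0 - 20)/(14 - 22) ≡ 3/15 mod 23. 15⁻¹ ≡ 20 (mod 23), so λ ≡ 14.
  x = λ² - 22 - 14 = 196 - 36 ≡ 22; y = λ·(22 - 22) - 20 ≡ 3. → (22, 3)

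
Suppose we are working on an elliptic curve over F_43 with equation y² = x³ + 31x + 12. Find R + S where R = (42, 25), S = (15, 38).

(42, 25) + (15, 38). λ = (38 - 25)/(15 - 42) ≡ 13/16 mod 43. 16⁻¹ ≡ 35 (mod 43), so λ ≡ 25.
  x = λ² - 42 - 15 = 625 - 57 ≡ 9; y = λ·(42 - 9) - 25 ≡ 26. → (9, 26)

(9, 26)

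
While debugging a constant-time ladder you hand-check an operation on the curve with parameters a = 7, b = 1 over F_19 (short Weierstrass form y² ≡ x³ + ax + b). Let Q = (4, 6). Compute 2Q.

tangent at (4, 6): λ = (3·4² + 7)/(2·6) ≡ 17/12. 12⁻¹ ≡ 8 (mod 19), so λ ≡ 17·8 ≡ 3.
  x = λ² - 4 - 4 = 9 - 8 ≡ 1; y = λ·(4 - 1) - 6 ≡ 3. → (1, 3)

(1, 3)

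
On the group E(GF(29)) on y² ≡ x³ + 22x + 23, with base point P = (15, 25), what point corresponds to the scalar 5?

(6, 9)

Double-and-add on 5 = (101)₂. Start with P = (15, 25) for the leading 1-bit.
double: tangent at (15, 25): λ = (3·15² + 22)/(2·25) ≡ 1/21. 21⁻¹ ≡ 18 (mod 29) since 21·18 = 378 ≡ 1, so λ ≡ 1·18 ≡ 18.
  x = λ² - 15 - 15 = 324 - 30 ≡ 4; y = λ·(15 - 4) - 25 ≡ 28. → (4, 28)
double: tangent at (4, 28): λ = (3·4² + 22)/(2·28) ≡ 12/27. 27⁻¹ ≡ 14 (mod 29), so λ ≡ 12·14 ≡ 23.
  x = λ² - 4 - 4 = 529 - 8 ≡ 28; y = λ·(4 - 28) - 28 ≡ 0. → (28, 0)
add P: (28, 0) + (15, 25). λ = (25 - 0)/(15 - 28) ≡ 25/16 mod 29. 16⁻¹ ≡ 20 (mod 29) since 16·20 = 320 ≡ 1, so λ ≡ 7.
  x = λ² - 28 - 15 = 49 - 43 ≡ 6; y = λ·(28 - 6) - 0 ≡ 9. → (6, 9)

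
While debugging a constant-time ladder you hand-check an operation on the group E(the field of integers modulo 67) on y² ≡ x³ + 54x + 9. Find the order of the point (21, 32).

2P: tangent at (21, 32): λ = (3·21² + 54)/(2·32) ≡ 37/64. 64⁻¹ ≡ 22 (mod 67), so λ ≡ 37·22 ≡ 10.
  x = λ² - 21 - 21 = 100 - 42 ≡ 58; y = λ·(21 - 58) - 32 ≡ 0. → (58, 0)
3P: (58, 0) + (21, 32). λ = (32 - 0)/(21 - 58) ≡ 32/30 mod 67. 30⁻¹ ≡ 38 (mod 67), so λ ≡ 10.
  x = λ² - 58 - 21 = 100 - 79 ≡ 21; y = λ·(58 - 21) - 0 ≡ 35. → (21, 35)
4P: (21, 35) + (21, 32): same x and y₁ ≡ -y₂, so the sum is 𝒪.
4P = 𝒪, so the order is 4.

4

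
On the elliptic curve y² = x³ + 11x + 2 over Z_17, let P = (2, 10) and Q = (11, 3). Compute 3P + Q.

First 3P:
Repeated addition: build up to 3P.
2P: tangent at (2, 10): λ = (3·2² + 11)/(2·10) ≡ 6/3. 3⁻¹ ≡ 6 (mod 17), so λ ≡ 6·6 ≡ 2.
  x = λ² - 2 - 2 = 4 - 4 ≡ 0; y = λ·(2 - 0) - 10 ≡ 11. → (0, 11)
3P: (0, 11) + (2, 10). λ = (10 - 11)/(2 - 0) ≡ 16/2 mod 17. 2⁻¹ ≡ 9 (mod 17) since 2·9 = 18 ≡ 1, so λ ≡ 8.
  x = λ² - 0 - 2 = 64 - 2 ≡ 11; y = λ·(0 - 11) - 11 ≡ 3. → (11, 3)
3P = (11, 3).
Finally 3P + Q:
tangent at (11, 3): λ = (3·11² + 11)/(2·3) ≡ 0/6. 6⁻¹ ≡ 3 (mod 17) since 6·3 = 18 ≡ 1, so λ ≡ 0·3 ≡ 0.
  x = λ² - 11 - 11 = 0 - 22 ≡ 12; y = λ·(11 - 12) - 3 ≡ 14. → (12, 14)

(12, 14)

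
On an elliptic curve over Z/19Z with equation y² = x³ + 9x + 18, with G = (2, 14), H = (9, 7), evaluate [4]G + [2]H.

(11, 17)

First 4G:
Repeated addition: build up to 4G.
2G: tangent at (2, 14): λ = (3·2² + 9)/(2·14) ≡ 2/9. 9⁻¹ ≡ 17 (mod 19), so λ ≡ 2·17 ≡ 15.
  x = λ² - 2 - 2 = 225 - 4 ≡ 12; y = λ·(2 - 12) - 14 ≡ 7. → (12, 7)
3G: (12, 7) + (2, 14). λ = (14 - 7)/(2 - 12) ≡ 7/9 mod 19. 9⁻¹ ≡ 17 (mod 19), so λ ≡ 5.
  x = λ² - 12 - 2 = 25 - 14 ≡ 11; y = λ·(12 - 11) - 7 ≡ 17. → (11, 17)
4G: (11, 17) + (2, 14). λ = (14 - 17)/(2 - 11) ≡ 16/10 mod 19. 10⁻¹ ≡ 2 (mod 19), so λ ≡ 13.
  x = λ² - 11 - 2 = 169 - 13 ≡ 4; y = λ·(11 - 4) - 17 ≡ 17. → (4, 17)
4G = (4, 17).
Next 2H:
Repeated addition: build up to 2H.
2H: tangent at (9, 7): λ = (3·9² + 9)/(2·7) ≡ 5/14. 14⁻¹ ≡ 15 (mod 19), so λ ≡ 5·15 ≡ 18.
  x = λ² - 9 - 9 = 324 - 18 ≡ 2; y = λ·(9 - 2) - 7 ≡ 5. → (2, 5)
2H = (2, 5).
Finally 4G + 2H:
(4, 17) + (2, 5). λ = (5 - 17)/(2 - 4) ≡ 7/17 mod 19. 17⁻¹ ≡ 9 (mod 19), so λ ≡ 6.
  x = λ² - 4 - 2 = 36 - 6 ≡ 11; y = λ·(4 - 11) - 17 ≡ 17. → (11, 17)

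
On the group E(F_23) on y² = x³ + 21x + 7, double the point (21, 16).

tangent at (21, 16): λ = (3·21² + 21)/(2·16) ≡ 10/9. 9⁻¹ ≡ 18 (mod 23), so λ ≡ 10·18 ≡ 19.
  x = λ² - 21 - 21 = 361 - 42 ≡ 20; y = λ·(21 - 20) - 16 ≡ 3. → (20, 3)

(20, 3)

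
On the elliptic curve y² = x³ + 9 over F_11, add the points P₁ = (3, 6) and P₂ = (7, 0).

(3, 6) + (7, 0). λ = (0 - 6)/(7 - 3) ≡ 5/4 mod 11. 4⁻¹ ≡ 3 (mod 11) since 4·3 = 12 ≡ 1, so λ ≡ 4.
  x = λ² - 3 - 7 = 16 - 10 ≡ 6; y = λ·(3 - 6) - 6 ≡ 4. → (6, 4)

(6, 4)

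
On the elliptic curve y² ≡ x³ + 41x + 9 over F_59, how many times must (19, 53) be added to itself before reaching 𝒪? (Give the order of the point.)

2P: tangent at (19, 53): λ = (3·19² + 41)/(2·53) ≡ 3/47. 47⁻¹ ≡ 54 (mod 59), so λ ≡ 3·54 ≡ 44.
  x = λ² - 19 - 19 = 1936 - 38 ≡ 10; y = λ·(19 - 10) - 53 ≡ 48. → (10, 48)
3P: (10, 48) + (19, 53). λ = (53 - 48)/(19 - 10) ≡ 5/9 mod 59. 9⁻¹ ≡ 46 (mod 59), so λ ≡ 53.
  x = λ² - 10 - 19 = 2809 - 29 ≡ 7; y = λ·(10 - 7) - 48 ≡ 52. → (7, 52)
4P: (7, 52) + (19, 53). λ = (53 - 52)/(19 - 7) ≡ 1/12 mod 59. 12⁻¹ ≡ 5 (mod 59) since 12·5 = 60 ≡ 1, so λ ≡ 5.
  x = λ² - 7 - 19 = 25 - 26 ≡ 58; y = λ·(7 - 58) - 52 ≡ 47. → (58, 47)
5P: (58, 47) + (19, 53). λ = (53 - 47)/(19 - 58) ≡ 6/20 mod 59. 20⁻¹ ≡ 3 (mod 59), so λ ≡ 18.
  x = λ² - 58 - 19 = 324 - 77 ≡ 11; y = λ·(58 - 11) - 47 ≡ 32. → (11, 32)
6P: (11, 32) + (19, 53). λ = (53 - 32)/(19 - 11) ≡ 21/8 mod 59. 8⁻¹ ≡ 37 (mod 59), so λ ≡ 10.
  x = λ² - 11 - 19 = 100 - 30 ≡ 11; y = λ·(11 - 11) - 32 ≡ 27. → (11, 27)
7P: (11, 27) + (19, 53). λ = (53 - 27)/(19 - 11) ≡ 26/8 mod 59. 8⁻¹ ≡ 37 (mod 59), so λ ≡ 18.
  x = λ² - 11 - 19 = 324 - 30 ≡ 58; y = λ·(11 - 58) - 27 ≡ 12. → (58, 12)
8P: (58, 12) + (19, 53). λ = (53 - 12)/(19 - 58) ≡ 41/20 mod 59. 20⁻¹ ≡ 3 (mod 59) since 20·3 = 60 ≡ 1, so λ ≡ 5.
  x = λ² - 58 - 19 = 25 - 77 ≡ 7; y = λ·(58 - 7) - 12 ≡ 7. → (7, 7)
9P: (7, 7) + (19, 53). λ = (53 - 7)/(19 - 7) ≡ 46/12 mod 59. 12⁻¹ ≡ 5 (mod 59), so λ ≡ 53.
  x = λ² - 7 - 19 = 2809 - 26 ≡ 10; y = λ·(7 - 10) - 7 ≡ 11. → (10, 11)
10P: (10, 11) + (19, 53). λ = (53 - 11)/(19 - 10) ≡ 42/9 mod 59. 9⁻¹ ≡ 46 (mod 59) since 9·46 = 414 ≡ 1, so λ ≡ 44.
  x = λ² - 10 - 19 = 1936 - 29 ≡ 19; y = λ·(10 - 19) - 11 ≡ 6. → (19, 6)
11P: (19, 6) + (19, 53): same x and y₁ ≡ -y₂, so the sum is 𝒪.
11P = 𝒪, so the order is 11.

11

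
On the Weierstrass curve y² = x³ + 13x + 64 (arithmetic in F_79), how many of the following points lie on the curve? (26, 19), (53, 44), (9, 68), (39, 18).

2

(26, 19): 19² ≡ 45, rhs ≡ 45 → on.
(53, 44): 44² ≡ 40, rhs ≡ 4 → off.
(9, 68): 68² ≡ 42, rhs ≡ 41 → off.
(39, 18): 18² ≡ 8, rhs ≡ 8 → on.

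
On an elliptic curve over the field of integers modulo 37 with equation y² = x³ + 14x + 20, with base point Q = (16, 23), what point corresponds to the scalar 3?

Repeated addition: build up to 3Q.
2Q: tangent at (16, 23): λ = (3·16² + 14)/(2·23) ≡ 5/9. 9⁻¹ ≡ 33 (mod 37) since 9·33 = 297 ≡ 1, so λ ≡ 5·33 ≡ 17.
  x = λ² - 16 - 16 = 289 - 32 ≡ 35; y = λ·(16 - 35) - 23 ≡ 24. → (35, 24)
3Q: (35, 24) + (16, 23). λ = (23 - 24)/(16 - 35) ≡ 36/18 mod 37. 18⁻¹ ≡ 35 (mod 37), so λ ≡ 2.
  x = λ² - 35 - 16 = 4 - 51 ≡ 27; y = λ·(35 - 27) - 24 ≡ 29. → (27, 29)

(27, 29)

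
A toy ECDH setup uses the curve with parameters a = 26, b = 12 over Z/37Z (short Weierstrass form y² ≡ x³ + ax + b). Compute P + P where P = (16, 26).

(15, 22)

tangent at (16, 26): λ = (3·16² + 26)/(2·26) ≡ 17/15. 15⁻¹ ≡ 5 (mod 37), so λ ≡ 17·5 ≡ 11.
  x = λ² - 16 - 16 = 121 - 32 ≡ 15; y = λ·(16 - 15) - 26 ≡ 22. → (15, 22)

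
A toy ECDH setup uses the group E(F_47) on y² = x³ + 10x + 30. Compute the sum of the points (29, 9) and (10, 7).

(29, 9) + (10, 7). λ = (7 - 9)/(10 - 29) ≡ 45/28 mod 47. 28⁻¹ ≡ 42 (mod 47), so λ ≡ 10.
  x = λ² - 29 - 10 = 100 - 39 ≡ 14; y = λ·(29 - 14) - 9 ≡ 0. → (14, 0)

(14, 0)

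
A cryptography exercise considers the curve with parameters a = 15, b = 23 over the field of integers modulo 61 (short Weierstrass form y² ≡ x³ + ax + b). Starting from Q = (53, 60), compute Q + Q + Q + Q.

Double-and-add on 4 = (100)₂. Start with Q = (53, 60) for the leading 1-bit.
double: tangent at (53, 60): λ = (3·53² + 15)/(2·60) ≡ 24/59. 59⁻¹ ≡ 30 (mod 61), so λ ≡ 24·30 ≡ 49.
  x = λ² - 53 - 53 = 2401 - 106 ≡ 38; y = λ·(53 - 38) - 60 ≡ 4. → (38, 4)
double: tangent at (38, 4): λ = (3·38² + 15)/(2·4) ≡ 16/8. 8⁻¹ ≡ 23 (mod 61), so λ ≡ 16·23 ≡ 2.
  x = λ² - 38 - 38 = 4 - 76 ≡ 50; y = λ·(38 - 50) - 4 ≡ 33. → (50, 33)

(50, 33)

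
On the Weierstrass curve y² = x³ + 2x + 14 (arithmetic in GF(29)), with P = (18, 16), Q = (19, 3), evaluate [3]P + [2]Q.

First 3P:
Repeated addition: build up to 3P.
2P: tangent at (18, 16): λ = (3·18² + 2)/(2·16) ≡ 17/3. 3⁻¹ ≡ 10 (mod 29) since 3·10 = 30 ≡ 1, so λ ≡ 17·10 ≡ 25.
  x = λ² - 18 - 18 = 625 - 36 ≡ 9; y = λ·(18 - 9) - 16 ≡ 6. → (9, 6)
3P: (9, 6) + (18, 16). λ = (16 - 6)/(18 - 9) ≡ 10/9 mod 29. 9⁻¹ ≡ 13 (mod 29), so λ ≡ 14.
  x = λ² - 9 - 18 = 196 - 27 ≡ 24; y = λ·(9 - 24) - 6 ≡ 16. → (24, 16)
3P = (24, 16).
Next 2Q:
Repeated addition: build up to 2Q.
2Q: tangent at (19, 3): λ = (3·19² + 2)/(2·3) ≡ 12/6. 6⁻¹ ≡ 5 (mod 29), so λ ≡ 12·5 ≡ 2.
  x = λ² - 19 - 19 = 4 - 38 ≡ 24; y = λ·(19 - 24) - 3 ≡ 16. → (24, 16)
2Q = (24, 16).
Finally 3P + 2Q:
tangent at (24, 16): λ = (3·24² + 2)/(2·16) ≡ 19/3. 3⁻¹ ≡ 10 (mod 29), so λ ≡ 19·10 ≡ 16.
  x = λ² - 24 - 24 = 256 - 48 ≡ 5; y = λ·(24 - 5) - 16 ≡ 27. → (5, 27)

(5, 27)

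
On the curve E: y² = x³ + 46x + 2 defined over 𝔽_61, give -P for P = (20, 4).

(20, 57)

-(20, 4) = (20, -4 mod 61) = (20, 57).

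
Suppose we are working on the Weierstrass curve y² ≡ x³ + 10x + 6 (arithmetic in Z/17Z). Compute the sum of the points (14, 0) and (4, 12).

(12, 1)

(14, 0) + (4, 12). λ = (12 - 0)/(4 - 14) ≡ 12/7 mod 17. 7⁻¹ ≡ 5 (mod 17), so λ ≡ 9.
  x = λ² - 14 - 4 = 81 - 18 ≡ 12; y = λ·(14 - 12) - 0 ≡ 1. → (12, 1)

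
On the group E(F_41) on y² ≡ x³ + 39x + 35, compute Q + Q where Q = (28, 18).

(18, 38)

tangent at (28, 18): λ = (3·28² + 39)/(2·18) ≡ 13/36. 36⁻¹ ≡ 8 (mod 41), so λ ≡ 13·8 ≡ 22.
  x = λ² - 28 - 28 = 484 - 56 ≡ 18; y = λ·(28 - 18) - 18 ≡ 38. → (18, 38)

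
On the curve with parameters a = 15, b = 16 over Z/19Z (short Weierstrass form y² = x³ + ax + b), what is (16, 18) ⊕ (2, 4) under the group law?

(16, 18) + (2, 4). λ = (4 - 18)/(2 - 16) ≡ 5/5 mod 19. 5⁻¹ ≡ 4 (mod 19), so λ ≡ 1.
  x = λ² - 16 - 2 = 1 - 18 ≡ 2; y = λ·(16 - 2) - 18 ≡ 15. → (2, 15)

(2, 15)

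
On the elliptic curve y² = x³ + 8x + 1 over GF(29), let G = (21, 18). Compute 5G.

Repeated addition: build up to 5G.
2G: tangent at (21, 18): λ = (3·21² + 8)/(2·18) ≡ 26/7. 7⁻¹ ≡ 25 (mod 29) since 7·25 = 175 ≡ 1, so λ ≡ 26·25 ≡ 12.
  x = λ² - 21 - 21 = 144 - 42 ≡ 15; y = λ·(21 - 15) - 18 ≡ 25. → (15, 25)
3G: (15, 25) + (21, 18). λ = (18 - 25)/(21 - 15) ≡ 22/6 mod 29. 6⁻¹ ≡ 5 (mod 29) since 6·5 = 30 ≡ 1, so λ ≡ 23.
  x = λ² - 15 - 21 = 529 - 36 ≡ 0; y = λ·(15 - 0) - 25 ≡ 1. → (0, 1)
4G: (0, 1) + (21, 18). λ = (18 - 1)/(21 - 0) ≡ 17/21 mod 29. 21⁻¹ ≡ 18 (mod 29), so λ ≡ 16.
  x = λ² - 0 - 21 = 256 - 21 ≡ 3; y = λ·(0 - 3) - 1 ≡ 9. → (3, 9)
5G: (3, 9) + (21, 18). λ = (18 - 9)/(21 - 3) ≡ 9/18 mod 29. 18⁻¹ ≡ 21 (mod 29) since 18·21 = 378 ≡ 1, so λ ≡ 15.
  x = λ² - 3 - 21 = 225 - 24 ≡ 27; y = λ·(3 - 27) - 9 ≡ 8. → (27, 8)

(27, 8)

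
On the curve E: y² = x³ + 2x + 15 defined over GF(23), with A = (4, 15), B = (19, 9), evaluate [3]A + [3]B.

First 3A:
Repeated addition: build up to 3A.
2A: tangent at (4, 15): λ = (3·4² + 2)/(2·15) ≡ 4/7. 7⁻¹ ≡ 10 (mod 23) since 7·10 = 70 ≡ 1, so λ ≡ 4·10 ≡ 17.
  x = λ² - 4 - 4 = 289 - 8 ≡ 5; y = λ·(4 - 5) - 15 ≡ 14. → (5, 14)
3A: (5, 14) + (4, 15). λ = (15 - 14)/(4 - 5) ≡ 1/22 mod 23. 22⁻¹ ≡ 22 (mod 23) since 22·22 = 484 ≡ 1, so λ ≡ 22.
  x = λ² - 5 - 4 = 484 - 9 ≡ 15; y = λ·(5 - 15) - 14 ≡ 19. → (15, 19)
3A = (15, 19).
Next 3B:
Repeated addition: build up to 3B.
2B: tangent at (19, 9): λ = (3·19² + 2)/(2·9) ≡ 4/18. 18⁻¹ ≡ 9 (mod 23), so λ ≡ 4·9 ≡ 13.
  x = λ² - 19 - 19 = 169 - 38 ≡ 16; y = λ·(19 - 16) - 9 ≡ 7. → (16, 7)
3B: (16, 7) + (19, 9). λ = (9 - 7)/(19 - 16) ≡ 2/3 mod 23. 3⁻¹ ≡ 8 (mod 23), so λ ≡ 16.
  x = λ² - 16 - 19 = 256 - 35 ≡ 14; y = λ·(16 - 14) - 7 ≡ 2. → (14, 2)
3B = (14, 2).
Finally 3A + 3B:
(15, 19) + (14, 2). λ = (2 - 19)/(14 - 15) ≡ 6/22 mod 23. 22⁻¹ ≡ 22 (mod 23) since 22·22 = 484 ≡ 1, so λ ≡ 17.
  x = λ² - 15 - 14 = 289 - 29 ≡ 7; y = λ·(15 - 7) - 19 ≡ 2. → (7, 2)

(7, 2)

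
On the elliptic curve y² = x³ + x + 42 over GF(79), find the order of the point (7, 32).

2P: tangent at (7, 32): λ = (3·7² + 1)/(2·32) ≡ 69/64. 64⁻¹ ≡ 21 (mod 79) since 64·21 = 1344 ≡ 1, so λ ≡ 69·21 ≡ 27.
  x = λ² - 7 - 7 = 729 - 14 ≡ 4; y = λ·(7 - 4) - 32 ≡ 49. → (4, 49)
3P: (4, 49) + (7, 32). λ = (32 - 49)/(7 - 4) ≡ 62/3 mod 79. 3⁻¹ ≡ 53 (mod 79) since 3·53 = 159 ≡ 1, so λ ≡ 47.
  x = λ² - 4 - 7 = 2209 - 11 ≡ 65; y = λ·(4 - 65) - 49 ≡ 7. → (65, 7)
4P: (65, 7) + (7, 32). λ = (32 - 7)/(7 - 65) ≡ 25/21 mod 79. 21⁻¹ ≡ 64 (mod 79) since 21·64 = 1344 ≡ 1, so λ ≡ 20.
  x = λ² - 65 - 7 = 400 - 72 ≡ 12; y = λ·(65 - 12) - 7 ≡ 26. → (12, 26)
5P: (12, 26) + (7, 32). λ = (32 - 26)/(7 - 12) ≡ 6/74 mod 79. 74⁻¹ ≡ 63 (mod 79), so λ ≡ 62.
  x = λ² - 12 - 7 = 3844 - 19 ≡ 33; y = λ·(12 - 33) - 26 ≡ 15. → (33, 15)
6P: (33, 15) + (7, 32). λ = (32 - 15)/(7 - 33) ≡ 17/53 mod 79. 53⁻¹ ≡ 3 (mod 79), so λ ≡ 51.
  x = λ² - 33 - 7 = 2601 - 40 ≡ 33; y = λ·(33 - 33) - 15 ≡ 64. → (33, 64)
7P: (33, 64) + (7, 32). λ = (32 - 64)/(7 - 33) ≡ 47/53 mod 79. 53⁻¹ ≡ 3 (mod 79), so λ ≡ 62.
  x = λ² - 33 - 7 = 3844 - 40 ≡ 12; y = λ·(33 - 12) - 64 ≡ 53. → (12, 53)
8P: (12, 53) + (7, 32). λ = (32 - 53)/(7 - 12) ≡ 58/74 mod 79. 74⁻¹ ≡ 63 (mod 79), so λ ≡ 20.
  x = λ² - 12 - 7 = 400 - 19 ≡ 65; y = λ·(12 - 65) - 53 ≡ 72. → (65, 72)
9P: (65, 72) + (7, 32). λ = (32 - 72)/(7 - 65) ≡ 39/21 mod 79. 21⁻¹ ≡ 64 (mod 79), so λ ≡ 47.
  x = λ² - 65 - 7 = 2209 - 72 ≡ 4; y = λ·(65 - 4) - 72 ≡ 30. → (4, 30)
10P: (4, 30) + (7, 32). λ = (32 - 30)/(7 - 4) ≡ 2/3 mod 79. 3⁻¹ ≡ 53 (mod 79) since 3·53 = 159 ≡ 1, so λ ≡ 27.
  x = λ² - 4 - 7 = 729 - 11 ≡ 7; y = λ·(4 - 7) - 30 ≡ 47. → (7, 47)
11P: (7, 47) + (7, 32): same x and y₁ ≡ -y₂, so the sum is the point at infinity.
11P = the point at infinity, so the order is 11.

11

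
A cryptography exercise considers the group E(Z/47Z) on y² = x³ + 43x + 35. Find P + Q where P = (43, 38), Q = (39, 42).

(13, 26)

(43, 38) + (39, 42). λ = (42 - 38)/(39 - 43) ≡ 4/43 mod 47. 43⁻¹ ≡ 35 (mod 47), so λ ≡ 46.
  x = λ² - 43 - 39 = 2116 - 82 ≡ 13; y = λ·(43 - 13) - 38 ≡ 26. → (13, 26)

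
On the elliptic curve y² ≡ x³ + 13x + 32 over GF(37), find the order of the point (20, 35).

6

2P: tangent at (20, 35): λ = (3·20² + 13)/(2·35) ≡ 29/33. 33⁻¹ ≡ 9 (mod 37), so λ ≡ 29·9 ≡ 2.
  x = λ² - 20 - 20 = 4 - 40 ≡ 1; y = λ·(20 - 1) - 35 ≡ 3. → (1, 3)
3P: (1, 3) + (20, 35). λ = (35 - 3)/(20 - 1) ≡ 32/19 mod 37. 19⁻¹ ≡ 2 (mod 37), so λ ≡ 27.
  x = λ² - 1 - 20 = 729 - 21 ≡ 5; y = λ·(1 - 5) - 3 ≡ 0. → (5, 0)
4P: (5, 0) + (20, 35). λ = (35 - 0)/(20 - 5) ≡ 35/15 mod 37. 15⁻¹ ≡ 5 (mod 37), so λ ≡ 27.
  x = λ² - 5 - 20 = 729 - 25 ≡ 1; y = λ·(5 - 1) - 0 ≡ 34. → (1, 34)
5P: (1, 34) + (20, 35). λ = (35 - 34)/(20 - 1) ≡ 1/19 mod 37. 19⁻¹ ≡ 2 (mod 37) since 19·2 = 38 ≡ 1, so λ ≡ 2.
  x = λ² - 1 - 20 = 4 - 21 ≡ 20; y = λ·(1 - 20) - 34 ≡ 2. → (20, 2)
6P: (20, 2) + (20, 35): same x and y₁ ≡ -y₂, so the sum is O.
6P = O, so the order is 6.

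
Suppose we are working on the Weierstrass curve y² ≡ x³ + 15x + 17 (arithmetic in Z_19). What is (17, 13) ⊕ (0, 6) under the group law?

(0, 13)

(17, 13) + (0, 6). λ = (6 - 13)/(0 - 17) ≡ 12/2 mod 19. 2⁻¹ ≡ 10 (mod 19), so λ ≡ 6.
  x = λ² - 17 - 0 = 36 - 17 ≡ 0; y = λ·(17 - 0) - 13 ≡ 13. → (0, 13)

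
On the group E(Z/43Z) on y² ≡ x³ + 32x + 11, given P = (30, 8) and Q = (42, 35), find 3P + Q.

(26, 12)

First 3P:
Repeated addition: build up to 3P.
2P: tangent at (30, 8): λ = (3·30² + 32)/(2·8) ≡ 23/16. 16⁻¹ ≡ 35 (mod 43), so λ ≡ 23·35 ≡ 31.
  x = λ² - 30 - 30 = 961 - 60 ≡ 41; y = λ·(30 - 41) - 8 ≡ 38. → (41, 38)
3P: (41, 38) + (30, 8). λ = (8 - 38)/(30 - 41) ≡ 13/32 mod 43. 32⁻¹ ≡ 39 (mod 43) since 32·39 = 1248 ≡ 1, so λ ≡ 34.
  x = λ² - 41 - 30 = 1156 - 71 ≡ 10; y = λ·(41 - 10) - 38 ≡ 27. → (10, 27)
3P = (10, 27).
Finally 3P + Q:
(10, 27) + (42, 35). λ = (35 - 27)/(42 - 10) ≡ 8/32 mod 43. 32⁻¹ ≡ 39 (mod 43) since 32·39 = 1248 ≡ 1, so λ ≡ 11.
  x = λ² - 10 - 42 = 121 - 52 ≡ 26; y = λ·(10 - 26) - 27 ≡ 12. → (26, 12)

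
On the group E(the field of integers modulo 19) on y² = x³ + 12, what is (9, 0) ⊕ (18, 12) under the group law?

(17, 2)

(9, 0) + (18, 12). λ = (12 - 0)/(18 - 9) ≡ 12/9 mod 19. 9⁻¹ ≡ 17 (mod 19) since 9·17 = 153 ≡ 1, so λ ≡ 14.
  x = λ² - 9 - 18 = 196 - 27 ≡ 17; y = λ·(9 - 17) - 0 ≡ 2. → (17, 2)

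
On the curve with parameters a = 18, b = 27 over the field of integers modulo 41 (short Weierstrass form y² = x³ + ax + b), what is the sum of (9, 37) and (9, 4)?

O

The two points share x = 9 and their y-coordinates satisfy 37 + 4 ≡ 0 (mod 41), so they are inverses. Their sum is O.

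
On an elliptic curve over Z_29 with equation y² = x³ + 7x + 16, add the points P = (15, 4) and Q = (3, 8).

(15, 4) + (3, 8). λ = (8 - 4)/(3 - 15) ≡ 4/17 mod 29. 17⁻¹ ≡ 12 (mod 29) since 17·12 = 204 ≡ 1, so λ ≡ 19.
  x = λ² - 15 - 3 = 361 - 18 ≡ 24; y = λ·(15 - 24) - 4 ≡ 28. → (24, 28)

(24, 28)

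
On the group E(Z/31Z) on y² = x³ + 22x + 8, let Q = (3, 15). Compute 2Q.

(8, 13)

tangent at (3, 15): λ = (3·3² + 22)/(2·15) ≡ 18/30. 30⁻¹ ≡ 30 (mod 31), so λ ≡ 18·30 ≡ 13.
  x = λ² - 3 - 3 = 169 - 6 ≡ 8; y = λ·(3 - 8) - 15 ≡ 13. → (8, 13)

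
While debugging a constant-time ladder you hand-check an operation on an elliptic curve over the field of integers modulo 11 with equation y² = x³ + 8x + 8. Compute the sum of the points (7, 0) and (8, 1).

(8, 10)

(7, 0) + (8, 1). λ = (1 - 0)/(8 - 7) ≡ 1/1 mod 11. 1⁻¹ ≡ 1 (mod 11), so λ ≡ 1.
  x = λ² - 7 - 8 = 1 - 15 ≡ 8; y = λ·(7 - 8) - 0 ≡ 10. → (8, 10)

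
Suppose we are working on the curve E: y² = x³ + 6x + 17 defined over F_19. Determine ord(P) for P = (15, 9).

2P: tangent at (15, 9): λ = (3·15² + 6)/(2·9) ≡ 16/18. 18⁻¹ ≡ 18 (mod 19), so λ ≡ 16·18 ≡ 3.
  x = λ² - 15 - 15 = 9 - 30 ≡ 17; y = λ·(15 - 17) - 9 ≡ 4. → (17, 4)
3P: (17, 4) + (15, 9). λ = (9 - 4)/(15 - 17) ≡ 5/17 mod 19. 17⁻¹ ≡ 9 (mod 19) since 17·9 = 153 ≡ 1, so λ ≡ 7.
  x = λ² - 17 - 15 = 49 - 32 ≡ 17; y = λ·(17 - 17) - 4 ≡ 15. → (17, 15)
4P: (17, 15) + (15, 9). λ = (9 - 15)/(15 - 17) ≡ 13/17 mod 19. 17⁻¹ ≡ 9 (mod 19) since 17·9 = 153 ≡ 1, so λ ≡ 3.
  x = λ² - 17 - 15 = 9 - 32 ≡ 15; y = λ·(17 - 15) - 15 ≡ 10. → (15, 10)
5P: (15, 10) + (15, 9): same x and y₁ ≡ -y₂, so the sum is the point at infinity.
5P = the point at infinity, so the order is 5.

5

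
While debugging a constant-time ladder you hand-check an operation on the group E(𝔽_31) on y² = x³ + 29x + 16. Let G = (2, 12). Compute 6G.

Double-and-add on 6 = (110)₂. Start with G = (2, 12) for the leading 1-bit.
double: tangent at (2, 12): λ = (3·2² + 29)/(2·12) ≡ 10/24. 24⁻¹ ≡ 22 (mod 31) since 24·22 = 528 ≡ 1, so λ ≡ 10·22 ≡ 3.
  x = λ² - 2 - 2 = 9 - 4 ≡ 5; y = λ·(2 - 5) - 12 ≡ 10. → (5, 10)
add G: (5, 10) + (2, 12). λ = (12 - 10)/(2 - 5) ≡ 2/28 mod 31. 28⁻¹ ≡ 10 (mod 31), so λ ≡ 20.
  x = λ² - 5 - 2 = 400 - 7 ≡ 21; y = λ·(5 - 21) - 10 ≡ 11. → (21, 11)
double: tangent at (21, 11): λ = (3·21² + 29)/(2·11) ≡ 19/22. 22⁻¹ ≡ 24 (mod 31) since 22·24 = 528 ≡ 1, so λ ≡ 19·24 ≡ 22.
  x = λ² - 21 - 21 = 484 - 42 ≡ 8; y = λ·(21 - 8) - 11 ≡ 27. → (8, 27)

(8, 27)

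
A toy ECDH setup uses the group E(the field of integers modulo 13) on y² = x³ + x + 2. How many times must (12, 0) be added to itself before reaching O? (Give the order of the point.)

2

2P: (12, 0) + (12, 0): same x and y₁ ≡ -y₂, so the sum is O.
2P = O, so the order is 2.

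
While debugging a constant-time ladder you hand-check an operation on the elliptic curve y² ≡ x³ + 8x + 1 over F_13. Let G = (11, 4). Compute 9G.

(9, 10)

Repeated addition: build up to 9G.
2G: tangent at (11, 4): λ = (3·11² + 8)/(2·4) ≡ 7/8. 8⁻¹ ≡ 5 (mod 13), so λ ≡ 7·5 ≡ 9.
  x = λ² - 11 - 11 = 81 - 22 ≡ 7; y = λ·(11 - 7) - 4 ≡ 6. → (7, 6)
3G: (7, 6) + (11, 4). λ = (4 - 6)/(11 - 7) ≡ 11/4 mod 13. 4⁻¹ ≡ 10 (mod 13) since 4·10 = 40 ≡ 1, so λ ≡ 6.
  x = λ² - 7 - 11 = 36 - 18 ≡ 5; y = λ·(7 - 5) - 6 ≡ 6. → (5, 6)
4G: (5, 6) + (11, 4). λ = (4 - 6)/(11 - 5) ≡ 11/6 mod 13. 6⁻¹ ≡ 11 (mod 13), so λ ≡ 4.
  x = λ² - 5 - 11 = 16 - 16 ≡ 0; y = λ·(5 - 0) - 6 ≡ 1. → (0, 1)
5G: (0, 1) + (11, 4). λ = (4 - 1)/(11 - 0) ≡ 3/11 mod 13. 11⁻¹ ≡ 6 (mod 13) since 11·6 = 66 ≡ 1, so λ ≡ 5.
  x = λ² - 0 - 11 = 25 - 11 ≡ 1; y = λ·(0 - 1) - 1 ≡ 7. → (1, 7)
6G: (1, 7) + (11, 4). λ = (4 - 7)/(11 - 1) ≡ 10/10 mod 13. 10⁻¹ ≡ 4 (mod 13), so λ ≡ 1.
  x = λ² - 1 - 11 = 1 - 12 ≡ 2; y = λ·(1 - 2) - 7 ≡ 5. → (2, 5)
7G: (2, 5) + (11, 4). λ = (4 - 5)/(11 - 2) ≡ 12/9 mod 13. 9⁻¹ ≡ 3 (mod 13), so λ ≡ 10.
  x = λ² - 2 - 11 = 100 - 13 ≡ 9; y = λ·(2 - 9) - 5 ≡ 3. → (9, 3)
8G: (9, 3) + (11, 4). λ = (4 - 3)/(11 - 9) ≡ 1/2 mod 13. 2⁻¹ ≡ 7 (mod 13) since 2·7 = 14 ≡ 1, so λ ≡ 7.
  x = λ² - 9 - 11 = 49 - 20 ≡ 3; y = λ·(9 - 3) - 3 ≡ 0. → (3, 0)
9G: (3, 0) + (11, 4). λ = (4 - 0)/(11 - 3) ≡ 4/8 mod 13. 8⁻¹ ≡ 5 (mod 13) since 8·5 = 40 ≡ 1, so λ ≡ 7.
  x = λ² - 3 - 11 = 49 - 14 ≡ 9; y = λ·(3 - 9) - 0 ≡ 10. → (9, 10)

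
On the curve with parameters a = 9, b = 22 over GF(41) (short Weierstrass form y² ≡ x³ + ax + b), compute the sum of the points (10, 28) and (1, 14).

(10, 28) + (1, 14). λ = (14 - 28)/(1 - 10) ≡ 27/32 mod 41. 32⁻¹ ≡ 9 (mod 41), so λ ≡ 38.
  x = λ² - 10 - 1 = 1444 - 11 ≡ 39; y = λ·(10 - 39) - 28 ≡ 18. → (39, 18)

(39, 18)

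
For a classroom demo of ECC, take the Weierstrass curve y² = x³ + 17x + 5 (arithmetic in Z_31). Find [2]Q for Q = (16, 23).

tangent at (16, 23): λ = (3·16² + 17)/(2·23) ≡ 10/15. 15⁻¹ ≡ 29 (mod 31), so λ ≡ 10·29 ≡ 11.
  x = λ² - 16 - 16 = 121 - 32 ≡ 27; y = λ·(16 - 27) - 23 ≡ 11. → (27, 11)

(27, 11)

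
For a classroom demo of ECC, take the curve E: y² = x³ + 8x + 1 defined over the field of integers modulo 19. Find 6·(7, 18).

(16, 11)

Write P = (7, 18).
Double-and-add on 6 = (110)₂. Start with P = (7, 18) for the leading 1-bit.
double: tangent at (7, 18): λ = (3·7² + 8)/(2·18) ≡ 3/17. 17⁻¹ ≡ 9 (mod 19) since 17·9 = 153 ≡ 1, so λ ≡ 3·9 ≡ 8.
  x = λ² - 7 - 7 = 64 - 14 ≡ 12; y = λ·(7 - 12) - 18 ≡ 18. → (12, 18)
add P: (12, 18) + (7, 18). λ = (18 - 18)/(7 - 12) ≡ 0/14 mod 19. 14⁻¹ ≡ 15 (mod 19), so λ ≡ 0.
  x = λ² - 12 - 7 = 0 - 19 ≡ 0; y = λ·(12 - 0) - 18 ≡ 1. → (0, 1)
double: tangent at (0, 1): λ = (3·0² + 8)/(2·1) ≡ 8/2. 2⁻¹ ≡ 10 (mod 19), so λ ≡ 8·10 ≡ 4.
  x = λ² - 0 - 0 = 16 - 0 ≡ 16; y = λ·(0 - 16) - 1 ≡ 11. → (16, 11)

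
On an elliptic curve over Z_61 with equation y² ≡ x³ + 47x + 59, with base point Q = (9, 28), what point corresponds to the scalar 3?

(58, 14)

Repeated addition: build up to 3Q.
2Q: tangent at (9, 28): λ = (3·9² + 47)/(2·28) ≡ 46/56. 56⁻¹ ≡ 12 (mod 61) since 56·12 = 672 ≡ 1, so λ ≡ 46·12 ≡ 3.
  x = λ² - 9 - 9 = 9 - 18 ≡ 52; y = λ·(9 - 52) - 28 ≡ 26. → (52, 26)
3Q: (52, 26) + (9, 28). λ = (28 - 26)/(9 - 52) ≡ 2/18 mod 61. 18⁻¹ ≡ 17 (mod 61) since 18·17 = 306 ≡ 1, so λ ≡ 34.
  x = λ² - 52 - 9 = 1156 - 61 ≡ 58; y = λ·(52 - 58) - 26 ≡ 14. → (58, 14)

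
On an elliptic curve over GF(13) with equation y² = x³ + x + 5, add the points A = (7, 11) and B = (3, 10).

(12, 4)

(7, 11) + (3, 10). λ = (10 - 11)/(3 - 7) ≡ 12/9 mod 13. 9⁻¹ ≡ 3 (mod 13), so λ ≡ 10.
  x = λ² - 7 - 3 = 100 - 10 ≡ 12; y = λ·(7 - 12) - 11 ≡ 4. → (12, 4)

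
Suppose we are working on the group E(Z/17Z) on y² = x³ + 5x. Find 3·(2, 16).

(4, 13)

Write Q = (2, 16).
Repeated addition: build up to 3Q.
2Q: tangent at (2, 16): λ = (3·2² + 5)/(2·16) ≡ 0/15. 15⁻¹ ≡ 8 (mod 17), so λ ≡ 0·8 ≡ 0.
  x = λ² - 2 - 2 = 0 - 4 ≡ 13; y = λ·(2 - 13) - 16 ≡ 1. → (13, 1)
3Q: (13, 1) + (2, 16). λ = (16 - 1)/(2 - 13) ≡ 15/6 mod 17. 6⁻¹ ≡ 3 (mod 17), so λ ≡ 11.
  x = λ² - 13 - 2 = 121 - 15 ≡ 4; y = λ·(13 - 4) - 1 ≡ 13. → (4, 13)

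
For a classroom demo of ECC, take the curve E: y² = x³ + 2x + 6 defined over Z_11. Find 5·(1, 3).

(10, 5)

Write Q = (1, 3).
Double-and-add on 5 = (101)₂. Start with Q = (1, 3) for the leading 1-bit.
double: tangent at (1, 3): λ = (3·1² + 2)/(2·3) ≡ 5/6. 6⁻¹ ≡ 2 (mod 11) since 6·2 = 12 ≡ 1, so λ ≡ 5·2 ≡ 10.
  x = λ² - 1 - 1 = 100 - 2 ≡ 10; y = λ·(1 - 10) - 3 ≡ 6. → (10, 6)
double: tangent at (10, 6): λ = (3·10² + 2)/(2·6) ≡ 5/1. 1⁻¹ ≡ 1 (mod 11) since 1·1 = 1 ≡ 1, so λ ≡ 5·1 ≡ 5.
  x = λ² - 10 - 10 = 25 - 20 ≡ 5; y = λ·(10 - 5) - 6 ≡ 8. → (5, 8)
add Q: (5, 8) + (1, 3). λ = (3 - 8)/(1 - 5) ≡ 6/7 mod 11. 7⁻¹ ≡ 8 (mod 11), so λ ≡ 4.
  x = λ² - 5 - 1 = 16 - 6 ≡ 10; y = λ·(5 - 10) - 8 ≡ 5. → (10, 5)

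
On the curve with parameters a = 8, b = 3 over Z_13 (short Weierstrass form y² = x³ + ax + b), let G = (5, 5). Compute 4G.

Double-and-add on 4 = (100)₂. Start with G = (5, 5) for the leading 1-bit.
double: tangent at (5, 5): λ = (3·5² + 8)/(2·5) ≡ 5/10. 10⁻¹ ≡ 4 (mod 13) since 10·4 = 40 ≡ 1, so λ ≡ 5·4 ≡ 7.
  x = λ² - 5 - 5 = 49 - 10 ≡ 0; y = λ·(5 - 0) - 5 ≡ 4. → (0, 4)
double: tangent at (0, 4): λ = (3·0² + 8)/(2·4) ≡ 8/8. 8⁻¹ ≡ 5 (mod 13), so λ ≡ 8·5 ≡ 1.
  x = λ² - 0 - 0 = 1 - 0 ≡ 1; y = λ·(0 - 1) - 4 ≡ 8. → (1, 8)

(1, 8)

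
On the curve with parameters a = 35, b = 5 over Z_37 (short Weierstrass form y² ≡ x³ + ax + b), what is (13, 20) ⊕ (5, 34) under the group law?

(29, 8)

(13, 20) + (5, 34). λ = (34 - 20)/(5 - 13) ≡ 14/29 mod 37. 29⁻¹ ≡ 23 (mod 37), so λ ≡ 26.
  x = λ² - 13 - 5 = 676 - 18 ≡ 29; y = λ·(13 - 29) - 20 ≡ 8. → (29, 8)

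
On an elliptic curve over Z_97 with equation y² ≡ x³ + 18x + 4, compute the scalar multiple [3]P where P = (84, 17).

(89, 67)

Repeated addition: build up to 3P.
2P: tangent at (84, 17): λ = (3·84² + 18)/(2·17) ≡ 40/34. 34⁻¹ ≡ 20 (mod 97) since 34·20 = 680 ≡ 1, so λ ≡ 40·20 ≡ 24.
  x = λ² - 84 - 84 = 576 - 168 ≡ 20; y = λ·(84 - 20) - 17 ≡ 64. → (20, 64)
3P: (20, 64) + (84, 17). λ = (17 - 64)/(84 - 20) ≡ 50/64 mod 97. 64⁻¹ ≡ 47 (mod 97), so λ ≡ 22.
  x = λ² - 20 - 84 = 484 - 104 ≡ 89; y = λ·(20 - 89) - 64 ≡ 67. → (89, 67)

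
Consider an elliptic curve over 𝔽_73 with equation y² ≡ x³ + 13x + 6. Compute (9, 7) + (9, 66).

The two points share x = 9 and their y-coordinates satisfy 7 + 66 ≡ 0 (mod 73), so they are inverses. Their sum is O.

O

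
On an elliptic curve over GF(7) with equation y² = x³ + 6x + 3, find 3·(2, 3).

(4, 0)

Write G = (2, 3).
Repeated addition: build up to 3G.
2G: tangent at (2, 3): λ = (3·2² + 6)/(2·3) ≡ 4/6. 6⁻¹ ≡ 6 (mod 7), so λ ≡ 4·6 ≡ 3.
  x = λ² - 2 - 2 = 9 - 4 ≡ 5; y = λ·(2 - 5) - 3 ≡ 2. → (5, 2)
3G: (5, 2) + (2, 3). λ = (3 - 2)/(2 - 5) ≡ 1/4 mod 7. 4⁻¹ ≡ 2 (mod 7) since 4·2 = 8 ≡ 1, so λ ≡ 2.
  x = λ² - 5 - 2 = 4 - 7 ≡ 4; y = λ·(5 - 4) - 2 ≡ 0. → (4, 0)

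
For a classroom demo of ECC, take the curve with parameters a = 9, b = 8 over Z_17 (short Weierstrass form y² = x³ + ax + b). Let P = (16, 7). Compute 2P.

(1, 1)

tangent at (16, 7): λ = (3·16² + 9)/(2·7) ≡ 12/14. 14⁻¹ ≡ 11 (mod 17) since 14·11 = 154 ≡ 1, so λ ≡ 12·11 ≡ 13.
  x = λ² - 16 - 16 = 169 - 32 ≡ 1; y = λ·(16 - 1) - 7 ≡ 1. → (1, 1)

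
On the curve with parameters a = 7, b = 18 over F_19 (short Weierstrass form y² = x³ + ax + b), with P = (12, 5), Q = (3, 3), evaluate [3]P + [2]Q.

First 3P:
Repeated addition: build up to 3P.
2P: tangent at (12, 5): λ = (3·12² + 7)/(2·5) ≡ 2/10. 10⁻¹ ≡ 2 (mod 19), so λ ≡ 2·2 ≡ 4.
  x = λ² - 12 - 12 = 16 - 24 ≡ 11; y = λ·(12 - 11) - 5 ≡ 18. → (11, 18)
3P: (11, 18) + (12, 5). λ = (5 - 18)/(12 - 11) ≡ 6/1 mod 19. 1⁻¹ ≡ 1 (mod 19) since 1·1 = 1 ≡ 1, so λ ≡ 6.
  x = λ² - 11 - 12 = 36 - 23 ≡ 13; y = λ·(11 - 13) - 18 ≡ 8. → (13, 8)
3P = (13, 8).
Next 2Q:
Repeated addition: build up to 2Q.
2Q: tangent at (3, 3): λ = (3·3² + 7)/(2·3) ≡ 15/6. 6⁻¹ ≡ 16 (mod 19) since 6·16 = 96 ≡ 1, so λ ≡ 15·16 ≡ 12.
  x = λ² - 3 - 3 = 144 - 6 ≡ 5; y = λ·(3 - 5) - 3 ≡ 11. → (5, 11)
2Q = (5, 11).
Finally 3P + 2Q:
(13, 8) + (5, 11). λ = (11 - 8)/(5 - 13) ≡ 3/11 mod 19. 11⁻¹ ≡ 7 (mod 19), so λ ≡ 2.
  x = λ² - 13 - 5 = 4 - 18 ≡ 5; y = λ·(13 - 5) - 8 ≡ 8. → (5, 8)

(5, 8)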